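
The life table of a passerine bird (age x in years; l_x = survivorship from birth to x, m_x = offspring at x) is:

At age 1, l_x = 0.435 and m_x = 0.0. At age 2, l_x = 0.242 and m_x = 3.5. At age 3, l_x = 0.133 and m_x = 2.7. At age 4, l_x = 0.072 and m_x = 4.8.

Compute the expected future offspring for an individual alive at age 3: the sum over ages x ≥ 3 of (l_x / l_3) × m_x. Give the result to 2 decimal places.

5.30

l_3 = 0.133. Conditional survival from age 3 to x is l_x / l_3.
  x=3: (0.133/0.133) × 2.7 = 2.7000
  x=4: (0.072/0.133) × 4.8 = 2.5985
Sum = 2.7000 + 2.5985 = 5.2985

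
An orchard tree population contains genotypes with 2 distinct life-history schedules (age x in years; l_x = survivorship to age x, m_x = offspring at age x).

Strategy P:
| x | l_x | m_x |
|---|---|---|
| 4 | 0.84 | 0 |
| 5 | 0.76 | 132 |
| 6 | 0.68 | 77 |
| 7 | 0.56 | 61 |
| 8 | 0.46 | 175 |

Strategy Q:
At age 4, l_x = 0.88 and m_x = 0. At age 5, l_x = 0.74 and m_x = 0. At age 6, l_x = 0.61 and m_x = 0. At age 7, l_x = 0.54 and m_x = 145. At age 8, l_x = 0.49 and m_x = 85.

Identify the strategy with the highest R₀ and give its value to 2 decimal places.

267.34

Strategy P: R₀ = 0.84×0 + 0.76×132 + 0.68×77 + 0.56×61 + 0.46×175 = 267.3400
Strategy Q: R₀ = 0.88×0 + 0.74×0 + 0.61×0 + 0.54×145 + 0.49×85 = 119.9500
Highest R₀: strategy P with 267.3400.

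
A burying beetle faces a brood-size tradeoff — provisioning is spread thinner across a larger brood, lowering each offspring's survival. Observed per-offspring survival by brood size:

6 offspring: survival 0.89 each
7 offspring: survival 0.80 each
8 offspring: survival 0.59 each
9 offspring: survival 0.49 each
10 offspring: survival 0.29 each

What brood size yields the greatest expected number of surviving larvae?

7

Expected surviving larvae = c × s(c):
  c=6: 6 × 0.89 = 5.340
  c=7: 7 × 0.80 = 5.600
  c=8: 8 × 0.59 = 4.720
  c=9: 9 × 0.49 = 4.410
  c=10: 10 × 0.29 = 2.900
Maximum at c = 7 (5.600 surviving larvae).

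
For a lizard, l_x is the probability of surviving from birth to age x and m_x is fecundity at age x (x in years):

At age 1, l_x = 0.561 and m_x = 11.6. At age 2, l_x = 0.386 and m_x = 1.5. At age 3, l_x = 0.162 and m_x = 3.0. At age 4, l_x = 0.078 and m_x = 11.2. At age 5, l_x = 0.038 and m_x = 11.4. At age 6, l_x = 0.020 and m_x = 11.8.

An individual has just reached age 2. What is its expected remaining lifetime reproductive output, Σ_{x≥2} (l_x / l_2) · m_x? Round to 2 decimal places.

6.76

l_2 = 0.386. Conditional survival from age 2 to x is l_x / l_2.
  x=2: (0.386/0.386) × 1.5 = 1.5000
  x=3: (0.162/0.386) × 3.0 = 1.2591
  x=4: (0.078/0.386) × 11.2 = 2.2632
  x=5: (0.038/0.386) × 11.4 = 1.1223
  x=6: (0.020/0.386) × 11.8 = 0.6114
Sum = 1.5000 + 1.2591 + 2.2632 + 1.1223 + 0.6114 = 6.7560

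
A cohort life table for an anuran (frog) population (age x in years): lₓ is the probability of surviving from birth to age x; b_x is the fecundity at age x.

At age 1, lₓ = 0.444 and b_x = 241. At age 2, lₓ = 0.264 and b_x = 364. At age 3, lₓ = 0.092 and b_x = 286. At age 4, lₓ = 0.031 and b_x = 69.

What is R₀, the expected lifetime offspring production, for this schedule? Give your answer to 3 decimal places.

231.551

R₀ = Σ lₓ b_x:
  age 1: 0.444 × 241 = 107.0040
  age 2: 0.264 × 364 = 96.0960
  age 3: 0.092 × 286 = 26.3120
  age 4: 0.031 × 69 = 2.1390
R₀ = 107.0040 + 96.0960 + 26.3120 + 2.1390 = 231.5510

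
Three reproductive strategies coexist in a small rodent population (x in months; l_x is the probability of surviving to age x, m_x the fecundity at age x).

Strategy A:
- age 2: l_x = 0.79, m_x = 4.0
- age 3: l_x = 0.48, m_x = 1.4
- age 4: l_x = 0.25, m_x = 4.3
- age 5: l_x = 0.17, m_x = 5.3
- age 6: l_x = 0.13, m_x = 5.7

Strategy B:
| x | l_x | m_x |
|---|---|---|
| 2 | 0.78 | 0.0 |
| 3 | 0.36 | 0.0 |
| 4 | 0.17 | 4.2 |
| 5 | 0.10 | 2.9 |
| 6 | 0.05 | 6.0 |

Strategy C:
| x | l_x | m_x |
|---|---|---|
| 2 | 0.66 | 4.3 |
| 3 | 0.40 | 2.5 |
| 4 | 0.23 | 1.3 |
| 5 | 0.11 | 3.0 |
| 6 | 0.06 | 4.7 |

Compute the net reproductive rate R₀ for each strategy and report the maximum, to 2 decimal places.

Strategy A: R₀ = 0.79×4.0 + 0.48×1.4 + 0.25×4.3 + 0.17×5.3 + 0.13×5.7 = 6.5490
Strategy B: R₀ = 0.78×0.0 + 0.36×0.0 + 0.17×4.2 + 0.10×2.9 + 0.05×6.0 = 1.3040
Strategy C: R₀ = 0.66×4.3 + 0.40×2.5 + 0.23×1.3 + 0.11×3.0 + 0.06×4.7 = 4.7490
Highest R₀: strategy A with 6.5490.

6.55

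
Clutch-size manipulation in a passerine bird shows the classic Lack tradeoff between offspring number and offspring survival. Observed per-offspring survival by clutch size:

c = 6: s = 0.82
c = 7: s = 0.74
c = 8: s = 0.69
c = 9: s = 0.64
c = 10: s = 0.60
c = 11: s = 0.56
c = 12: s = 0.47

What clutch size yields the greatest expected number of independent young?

Expected independent young = c × s(c):
  c=6: 6 × 0.82 = 4.920
  c=7: 7 × 0.74 = 5.180
  c=8: 8 × 0.69 = 5.520
  c=9: 9 × 0.64 = 5.760
  c=10: 10 × 0.60 = 6.000
  c=11: 11 × 0.56 = 6.160
  c=12: 12 × 0.47 = 5.640
Maximum at c = 11 (6.160 independent young).

11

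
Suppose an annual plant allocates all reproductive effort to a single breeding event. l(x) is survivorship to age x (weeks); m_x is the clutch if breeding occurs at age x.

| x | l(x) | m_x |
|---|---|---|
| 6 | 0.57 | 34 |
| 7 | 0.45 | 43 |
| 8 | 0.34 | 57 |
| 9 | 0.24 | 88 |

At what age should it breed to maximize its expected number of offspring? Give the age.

Expected offspring if breeding at age x = l(x) × m_x:
  age 6: 0.57 × 34 = 19.380
  age 7: 0.45 × 43 = 19.350
  age 8: 0.34 × 57 = 19.380
  age 9: 0.24 × 88 = 21.120
Maximum at age 9 (21.120).

9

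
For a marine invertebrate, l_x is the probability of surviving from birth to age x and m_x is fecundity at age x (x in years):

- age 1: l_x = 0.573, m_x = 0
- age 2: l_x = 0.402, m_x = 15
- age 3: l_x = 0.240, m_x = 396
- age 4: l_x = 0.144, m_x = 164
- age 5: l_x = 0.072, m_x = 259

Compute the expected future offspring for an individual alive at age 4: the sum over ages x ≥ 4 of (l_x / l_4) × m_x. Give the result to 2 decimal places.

293.50

l_4 = 0.144. Conditional survival from age 4 to x is l_x / l_4.
  x=4: (0.144/0.144) × 164 = 164.0000
  x=5: (0.072/0.144) × 259 = 129.5000
Sum = 164.0000 + 129.5000 = 293.5000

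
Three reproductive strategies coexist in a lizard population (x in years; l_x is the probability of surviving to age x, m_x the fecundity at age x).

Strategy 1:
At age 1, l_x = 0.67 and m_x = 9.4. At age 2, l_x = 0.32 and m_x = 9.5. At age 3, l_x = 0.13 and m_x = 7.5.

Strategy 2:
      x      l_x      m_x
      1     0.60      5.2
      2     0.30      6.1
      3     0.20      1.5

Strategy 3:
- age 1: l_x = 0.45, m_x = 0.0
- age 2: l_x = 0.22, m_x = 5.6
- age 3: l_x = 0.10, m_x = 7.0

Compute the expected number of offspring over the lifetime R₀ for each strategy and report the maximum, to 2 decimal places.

10.31

Strategy 1: R₀ = 0.67×9.4 + 0.32×9.5 + 0.13×7.5 = 10.3130
Strategy 2: R₀ = 0.60×5.2 + 0.30×6.1 + 0.20×1.5 = 5.2500
Strategy 3: R₀ = 0.45×0.0 + 0.22×5.6 + 0.10×7.0 = 1.9320
Highest R₀: strategy 1 with 10.3130.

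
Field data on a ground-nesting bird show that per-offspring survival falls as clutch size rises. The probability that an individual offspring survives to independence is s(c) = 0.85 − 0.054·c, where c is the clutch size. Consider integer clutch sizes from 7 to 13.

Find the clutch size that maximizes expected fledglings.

8

Expected fledglings = c × s(c):
  c=7: 7 × 0.472 = 3.304
  c=8: 8 × 0.418 = 3.344
  c=9: 9 × 0.364 = 3.276
  c=10: 10 × 0.310 = 3.100
  c=11: 11 × 0.256 = 2.816
  c=12: 12 × 0.202 = 2.424
  c=13: 13 × 0.148 = 1.924
Maximum at c = 8 (3.344 fledglings).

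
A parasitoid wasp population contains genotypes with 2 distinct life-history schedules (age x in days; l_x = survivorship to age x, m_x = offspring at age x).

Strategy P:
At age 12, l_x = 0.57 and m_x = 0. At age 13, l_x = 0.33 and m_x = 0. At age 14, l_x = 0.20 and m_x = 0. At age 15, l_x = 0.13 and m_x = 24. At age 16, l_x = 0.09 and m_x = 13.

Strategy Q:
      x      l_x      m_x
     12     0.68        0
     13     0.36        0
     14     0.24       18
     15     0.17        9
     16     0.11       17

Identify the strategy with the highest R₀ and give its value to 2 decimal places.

Strategy P: R₀ = 0.57×0 + 0.33×0 + 0.20×0 + 0.13×24 + 0.09×13 = 4.2900
Strategy Q: R₀ = 0.68×0 + 0.36×0 + 0.24×18 + 0.17×9 + 0.11×17 = 7.7200
Highest R₀: strategy Q with 7.7200.

7.72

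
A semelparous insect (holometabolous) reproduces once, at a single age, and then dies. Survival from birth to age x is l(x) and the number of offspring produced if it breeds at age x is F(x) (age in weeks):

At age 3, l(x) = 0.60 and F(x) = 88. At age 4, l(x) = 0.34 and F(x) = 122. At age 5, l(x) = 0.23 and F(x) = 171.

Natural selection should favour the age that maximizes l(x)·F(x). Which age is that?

Expected offspring if breeding at age x = l(x) × F(x):
  age 3: 0.60 × 88 = 52.800
  age 4: 0.34 × 122 = 41.480
  age 5: 0.23 × 171 = 39.330
Maximum at age 3 (52.800).

3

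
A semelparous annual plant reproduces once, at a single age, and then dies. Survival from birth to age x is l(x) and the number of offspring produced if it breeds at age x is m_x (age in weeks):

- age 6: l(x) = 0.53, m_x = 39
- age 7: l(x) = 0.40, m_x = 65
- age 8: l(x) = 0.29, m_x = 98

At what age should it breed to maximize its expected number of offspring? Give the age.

Expected offspring if breeding at age x = l(x) × m_x:
  age 6: 0.53 × 39 = 20.670
  age 7: 0.40 × 65 = 26.000
  age 8: 0.29 × 98 = 28.420
Maximum at age 8 (28.420).

8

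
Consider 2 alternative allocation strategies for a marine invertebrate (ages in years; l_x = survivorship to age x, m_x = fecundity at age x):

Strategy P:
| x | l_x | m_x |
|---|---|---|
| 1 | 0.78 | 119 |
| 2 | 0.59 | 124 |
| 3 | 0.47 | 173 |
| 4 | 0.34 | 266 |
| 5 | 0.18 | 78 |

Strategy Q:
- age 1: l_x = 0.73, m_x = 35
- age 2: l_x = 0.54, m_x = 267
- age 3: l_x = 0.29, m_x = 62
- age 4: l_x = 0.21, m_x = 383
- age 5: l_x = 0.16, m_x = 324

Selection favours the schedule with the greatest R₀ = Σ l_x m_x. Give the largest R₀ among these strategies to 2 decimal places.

Strategy P: R₀ = 0.78×119 + 0.59×124 + 0.47×173 + 0.34×266 + 0.18×78 = 351.7700
Strategy Q: R₀ = 0.73×35 + 0.54×267 + 0.29×62 + 0.21×383 + 0.16×324 = 319.9800
Highest R₀: strategy P with 351.7700.

351.77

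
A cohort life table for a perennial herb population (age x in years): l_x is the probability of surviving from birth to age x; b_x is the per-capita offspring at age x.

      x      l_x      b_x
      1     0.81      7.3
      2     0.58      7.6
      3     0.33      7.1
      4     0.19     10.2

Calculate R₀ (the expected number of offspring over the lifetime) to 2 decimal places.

R₀ = Σ l_x b_x:
  age 1: 0.81 × 7.3 = 5.9130
  age 2: 0.58 × 7.6 = 4.4080
  age 3: 0.33 × 7.1 = 2.3430
  age 4: 0.19 × 10.2 = 1.9380
R₀ = 5.9130 + 4.4080 + 2.3430 + 1.9380 = 14.6020

14.60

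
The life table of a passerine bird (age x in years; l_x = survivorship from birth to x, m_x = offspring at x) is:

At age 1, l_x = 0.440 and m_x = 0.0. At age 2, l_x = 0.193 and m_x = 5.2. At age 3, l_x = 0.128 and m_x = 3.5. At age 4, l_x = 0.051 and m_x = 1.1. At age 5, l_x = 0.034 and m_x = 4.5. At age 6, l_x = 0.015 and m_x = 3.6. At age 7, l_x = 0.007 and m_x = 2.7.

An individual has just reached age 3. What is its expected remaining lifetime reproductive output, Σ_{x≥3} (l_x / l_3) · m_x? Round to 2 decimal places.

5.70

l_3 = 0.128. Conditional survival from age 3 to x is l_x / l_3.
  x=3: (0.128/0.128) × 3.5 = 3.5000
  x=4: (0.051/0.128) × 1.1 = 0.4383
  x=5: (0.034/0.128) × 4.5 = 1.1953
  x=6: (0.015/0.128) × 3.6 = 0.4219
  x=7: (0.007/0.128) × 2.7 = 0.1477
Sum = 3.5000 + 0.4383 + 1.1953 + 0.4219 + 0.1477 = 5.7031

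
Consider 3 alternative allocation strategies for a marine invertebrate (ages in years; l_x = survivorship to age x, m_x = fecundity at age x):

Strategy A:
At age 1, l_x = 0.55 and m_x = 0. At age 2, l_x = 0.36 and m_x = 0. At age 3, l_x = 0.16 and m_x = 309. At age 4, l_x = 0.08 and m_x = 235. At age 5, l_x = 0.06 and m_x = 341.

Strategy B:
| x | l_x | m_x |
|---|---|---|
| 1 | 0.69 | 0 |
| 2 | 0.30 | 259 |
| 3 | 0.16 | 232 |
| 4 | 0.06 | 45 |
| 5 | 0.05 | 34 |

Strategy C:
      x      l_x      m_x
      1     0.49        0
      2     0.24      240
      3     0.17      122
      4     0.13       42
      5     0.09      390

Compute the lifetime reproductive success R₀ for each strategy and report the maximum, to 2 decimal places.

Strategy A: R₀ = 0.55×0 + 0.36×0 + 0.16×309 + 0.08×235 + 0.06×341 = 88.7000
Strategy B: R₀ = 0.69×0 + 0.30×259 + 0.16×232 + 0.06×45 + 0.05×34 = 119.2200
Strategy C: R₀ = 0.49×0 + 0.24×240 + 0.17×122 + 0.13×42 + 0.09×390 = 118.9000
Highest R₀: strategy B with 119.2200.

119.22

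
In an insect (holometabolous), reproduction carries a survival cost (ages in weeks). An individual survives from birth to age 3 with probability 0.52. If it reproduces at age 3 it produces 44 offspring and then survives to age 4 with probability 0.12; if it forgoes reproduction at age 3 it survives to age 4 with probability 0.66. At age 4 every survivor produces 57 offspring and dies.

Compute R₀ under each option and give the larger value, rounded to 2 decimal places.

26.44

breed at age 3: R₀ = 0.52 × (44 + 0.12 × 57) = 0.52 × 50.8400 = 26.4368
delay to age 4: R₀ = 0.52 × (0.66 × 57) = 0.52 × 37.6200 = 19.5624
Higher: breed at age 3 (26.4368).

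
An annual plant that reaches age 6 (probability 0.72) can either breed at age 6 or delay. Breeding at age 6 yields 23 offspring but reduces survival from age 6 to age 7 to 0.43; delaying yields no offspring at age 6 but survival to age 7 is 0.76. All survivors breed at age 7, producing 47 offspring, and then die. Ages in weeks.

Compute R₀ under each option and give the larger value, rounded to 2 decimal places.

breed at age 6: R₀ = 0.72 × (23 + 0.43 × 47) = 0.72 × 43.2100 = 31.1112
delay to age 7: R₀ = 0.72 × (0.76 × 47) = 0.72 × 35.7200 = 25.7184
Higher: breed at age 6 (31.1112).

31.11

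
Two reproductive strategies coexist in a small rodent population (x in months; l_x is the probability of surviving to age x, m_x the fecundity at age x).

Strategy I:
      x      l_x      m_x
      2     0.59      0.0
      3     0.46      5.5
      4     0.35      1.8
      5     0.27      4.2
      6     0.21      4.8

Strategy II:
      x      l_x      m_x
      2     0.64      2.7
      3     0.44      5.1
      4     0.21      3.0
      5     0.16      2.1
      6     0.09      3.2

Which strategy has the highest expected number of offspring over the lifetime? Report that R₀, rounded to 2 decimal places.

5.30

Strategy I: R₀ = 0.59×0.0 + 0.46×5.5 + 0.35×1.8 + 0.27×4.2 + 0.21×4.8 = 5.3020
Strategy II: R₀ = 0.64×2.7 + 0.44×5.1 + 0.21×3.0 + 0.16×2.1 + 0.09×3.2 = 5.2260
Highest R₀: strategy I with 5.3020.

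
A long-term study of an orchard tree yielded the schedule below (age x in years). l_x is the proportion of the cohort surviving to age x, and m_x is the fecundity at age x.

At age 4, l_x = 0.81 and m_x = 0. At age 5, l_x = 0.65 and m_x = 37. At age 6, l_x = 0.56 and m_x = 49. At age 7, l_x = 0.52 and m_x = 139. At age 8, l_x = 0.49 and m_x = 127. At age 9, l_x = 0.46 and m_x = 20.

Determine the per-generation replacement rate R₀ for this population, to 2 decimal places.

195.20

R₀ = Σ l_x m_x:
  age 4: 0.81 × 0 = 0.0000
  age 5: 0.65 × 37 = 24.0500
  age 6: 0.56 × 49 = 27.4400
  age 7: 0.52 × 139 = 72.2800
  age 8: 0.49 × 127 = 62.2300
  age 9: 0.46 × 20 = 9.2000
R₀ = 0.0000 + 24.0500 + 27.4400 + 72.2800 + 62.2300 + 9.2000 = 195.2000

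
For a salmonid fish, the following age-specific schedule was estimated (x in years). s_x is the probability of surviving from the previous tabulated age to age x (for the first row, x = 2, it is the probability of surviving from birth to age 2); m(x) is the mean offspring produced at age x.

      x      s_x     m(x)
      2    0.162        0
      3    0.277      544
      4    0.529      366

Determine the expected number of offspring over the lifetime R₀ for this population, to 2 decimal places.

33.10

Survivorship from birth: l_x = s_2·s_3·…·s_x.
  l_2 = 0.16200
  l_3 = 0.04487
  l_4 = 0.02374
R₀ = Σ l_x m(x):
  age 2: 0.16200 × 0 = 0.0000
  age 3: 0.04487 × 544 = 24.4093
  age 4: 0.02374 × 366 = 8.6888
R₀ = 0.0000 + 24.4093 + 8.6888 = 33.0981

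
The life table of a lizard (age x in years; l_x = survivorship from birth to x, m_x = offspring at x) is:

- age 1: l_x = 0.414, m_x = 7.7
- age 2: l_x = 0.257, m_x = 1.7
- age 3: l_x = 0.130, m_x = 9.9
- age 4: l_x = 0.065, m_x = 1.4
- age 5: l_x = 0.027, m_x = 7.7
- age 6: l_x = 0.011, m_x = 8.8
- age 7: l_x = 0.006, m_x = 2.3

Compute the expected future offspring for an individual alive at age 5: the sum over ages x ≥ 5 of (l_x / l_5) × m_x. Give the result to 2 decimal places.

l_5 = 0.027. Conditional survival from age 5 to x is l_x / l_5.
  x=5: (0.027/0.027) × 7.7 = 7.7000
  x=6: (0.011/0.027) × 8.8 = 3.5852
  x=7: (0.006/0.027) × 2.3 = 0.5111
Sum = 7.7000 + 3.5852 + 0.5111 = 11.7963

11.80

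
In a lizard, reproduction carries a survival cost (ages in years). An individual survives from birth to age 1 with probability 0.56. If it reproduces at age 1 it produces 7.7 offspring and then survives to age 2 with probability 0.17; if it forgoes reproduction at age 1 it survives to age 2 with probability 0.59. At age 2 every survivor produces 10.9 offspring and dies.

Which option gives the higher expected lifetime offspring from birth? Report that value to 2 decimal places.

5.35

breed at age 1: R₀ = 0.56 × (7.7 + 0.17 × 10.9) = 0.56 × 9.5530 = 5.3497
delay to age 2: R₀ = 0.56 × (0.59 × 10.9) = 0.56 × 6.4310 = 3.6014
Higher: breed at age 1 (5.3497).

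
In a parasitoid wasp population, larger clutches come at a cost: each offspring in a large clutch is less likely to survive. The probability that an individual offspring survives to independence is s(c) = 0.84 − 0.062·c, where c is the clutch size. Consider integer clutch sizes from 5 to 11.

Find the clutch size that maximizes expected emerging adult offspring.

Expected emerging adult offspring = c × s(c):
  c=5: 5 × 0.530 = 2.650
  c=6: 6 × 0.468 = 2.808
  c=7: 7 × 0.406 = 2.842
  c=8: 8 × 0.344 = 2.752
  c=9: 9 × 0.282 = 2.538
  c=10: 10 × 0.220 = 2.200
  c=11: 11 × 0.158 = 1.738
Maximum at c = 7 (2.842 emerging adult offspring).

7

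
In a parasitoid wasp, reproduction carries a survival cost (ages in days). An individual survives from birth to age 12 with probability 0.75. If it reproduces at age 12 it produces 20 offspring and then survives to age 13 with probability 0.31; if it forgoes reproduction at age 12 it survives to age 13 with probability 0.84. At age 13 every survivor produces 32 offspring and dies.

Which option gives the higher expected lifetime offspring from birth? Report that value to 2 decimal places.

22.44

breed at age 12: R₀ = 0.75 × (20 + 0.31 × 32) = 0.75 × 29.9200 = 22.4400
delay to age 13: R₀ = 0.75 × (0.84 × 32) = 0.75 × 26.8800 = 20.1600
Higher: breed at age 12 (22.4400).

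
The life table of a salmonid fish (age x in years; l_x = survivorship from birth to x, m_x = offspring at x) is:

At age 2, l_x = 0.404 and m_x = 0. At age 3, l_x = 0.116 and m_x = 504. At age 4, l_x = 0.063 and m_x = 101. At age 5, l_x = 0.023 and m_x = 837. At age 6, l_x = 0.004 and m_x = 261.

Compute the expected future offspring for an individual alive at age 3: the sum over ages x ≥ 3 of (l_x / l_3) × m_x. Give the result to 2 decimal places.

733.81

l_3 = 0.116. Conditional survival from age 3 to x is l_x / l_3.
  x=3: (0.116/0.116) × 504 = 504.0000
  x=4: (0.063/0.116) × 101 = 54.8534
  x=5: (0.023/0.116) × 837 = 165.9569
  x=6: (0.004/0.116) × 261 = 9.0000
Sum = 504.0000 + 54.8534 + 165.9569 + 9.0000 = 733.8103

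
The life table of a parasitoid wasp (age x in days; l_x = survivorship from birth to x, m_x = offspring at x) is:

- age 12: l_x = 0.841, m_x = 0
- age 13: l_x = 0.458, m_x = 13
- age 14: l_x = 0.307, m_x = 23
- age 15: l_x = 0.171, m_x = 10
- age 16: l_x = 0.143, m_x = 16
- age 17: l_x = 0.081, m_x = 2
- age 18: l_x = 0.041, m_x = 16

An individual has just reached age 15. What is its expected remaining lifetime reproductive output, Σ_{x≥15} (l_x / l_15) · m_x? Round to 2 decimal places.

28.16

l_15 = 0.171. Conditional survival from age 15 to x is l_x / l_15.
  x=15: (0.171/0.171) × 10 = 10.0000
  x=16: (0.143/0.171) × 16 = 13.3801
  x=17: (0.081/0.171) × 2 = 0.9474
  x=18: (0.041/0.171) × 16 = 3.8363
Sum = 10.0000 + 13.3801 + 0.9474 + 3.8363 = 28.1637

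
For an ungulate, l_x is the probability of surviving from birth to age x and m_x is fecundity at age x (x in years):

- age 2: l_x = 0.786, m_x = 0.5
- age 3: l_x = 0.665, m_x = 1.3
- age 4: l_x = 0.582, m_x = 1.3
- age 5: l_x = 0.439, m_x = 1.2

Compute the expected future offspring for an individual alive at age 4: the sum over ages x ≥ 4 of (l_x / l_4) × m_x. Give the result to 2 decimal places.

l_4 = 0.582. Conditional survival from age 4 to x is l_x / l_4.
  x=4: (0.582/0.582) × 1.3 = 1.3000
  x=5: (0.439/0.582) × 1.2 = 0.9052
Sum = 1.3000 + 0.9052 = 2.2052

2.21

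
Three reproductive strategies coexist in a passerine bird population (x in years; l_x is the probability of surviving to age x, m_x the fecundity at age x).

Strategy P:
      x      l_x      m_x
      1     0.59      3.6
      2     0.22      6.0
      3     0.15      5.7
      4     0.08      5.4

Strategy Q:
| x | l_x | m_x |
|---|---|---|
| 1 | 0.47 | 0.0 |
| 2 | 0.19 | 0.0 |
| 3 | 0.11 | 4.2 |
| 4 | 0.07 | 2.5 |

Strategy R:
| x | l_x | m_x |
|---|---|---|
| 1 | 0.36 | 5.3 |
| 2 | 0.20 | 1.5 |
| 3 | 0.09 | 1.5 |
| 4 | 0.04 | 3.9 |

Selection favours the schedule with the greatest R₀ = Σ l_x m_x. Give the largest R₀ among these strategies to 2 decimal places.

4.73

Strategy P: R₀ = 0.59×3.6 + 0.22×6.0 + 0.15×5.7 + 0.08×5.4 = 4.7310
Strategy Q: R₀ = 0.47×0.0 + 0.19×0.0 + 0.11×4.2 + 0.07×2.5 = 0.6370
Strategy R: R₀ = 0.36×5.3 + 0.20×1.5 + 0.09×1.5 + 0.04×3.9 = 2.4990
Highest R₀: strategy P with 4.7310.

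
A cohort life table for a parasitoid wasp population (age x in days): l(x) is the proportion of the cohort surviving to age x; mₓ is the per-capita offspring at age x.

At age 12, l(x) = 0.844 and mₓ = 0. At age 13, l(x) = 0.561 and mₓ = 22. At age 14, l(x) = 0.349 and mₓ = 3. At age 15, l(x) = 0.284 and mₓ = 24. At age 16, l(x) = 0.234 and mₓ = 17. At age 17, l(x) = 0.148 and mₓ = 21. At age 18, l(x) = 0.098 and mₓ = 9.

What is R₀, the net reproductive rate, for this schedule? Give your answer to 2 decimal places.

R₀ = Σ l(x) mₓ:
  age 12: 0.844 × 0 = 0.0000
  age 13: 0.561 × 22 = 12.3420
  age 14: 0.349 × 3 = 1.0470
  age 15: 0.284 × 24 = 6.8160
  age 16: 0.234 × 17 = 3.9780
  age 17: 0.148 × 21 = 3.1080
  age 18: 0.098 × 9 = 0.8820
R₀ = 0.0000 + 12.3420 + 1.0470 + 6.8160 + 3.9780 + 3.1080 + 0.8820 = 28.1730

28.17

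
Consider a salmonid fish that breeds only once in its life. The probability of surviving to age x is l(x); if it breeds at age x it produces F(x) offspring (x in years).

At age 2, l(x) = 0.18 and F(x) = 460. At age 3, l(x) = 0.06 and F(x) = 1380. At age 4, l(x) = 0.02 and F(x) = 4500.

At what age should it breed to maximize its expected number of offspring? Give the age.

Expected offspring if breeding at age x = l(x) × F(x):
  age 2: 0.18 × 460 = 82.800
  age 3: 0.06 × 1380 = 82.800
  age 4: 0.02 × 4500 = 90.000
Maximum at age 4 (90.000).

4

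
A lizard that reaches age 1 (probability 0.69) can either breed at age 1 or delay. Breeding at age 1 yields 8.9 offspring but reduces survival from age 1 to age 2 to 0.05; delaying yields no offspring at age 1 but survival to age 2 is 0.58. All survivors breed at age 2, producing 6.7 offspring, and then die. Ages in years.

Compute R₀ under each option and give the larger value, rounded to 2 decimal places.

breed at age 1: R₀ = 0.69 × (8.9 + 0.05 × 6.7) = 0.69 × 9.2350 = 6.3722
delay to age 2: R₀ = 0.69 × (0.58 × 6.7) = 0.69 × 3.8860 = 2.6813
Higher: breed at age 1 (6.3722).

6.37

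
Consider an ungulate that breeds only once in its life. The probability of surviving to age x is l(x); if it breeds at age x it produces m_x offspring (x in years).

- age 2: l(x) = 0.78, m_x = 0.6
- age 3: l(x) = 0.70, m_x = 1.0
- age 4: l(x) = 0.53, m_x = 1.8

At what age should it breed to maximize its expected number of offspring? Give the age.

Expected offspring if breeding at age x = l(x) × m_x:
  age 2: 0.78 × 0.6 = 0.468
  age 3: 0.70 × 1.0 = 0.700
  age 4: 0.53 × 1.8 = 0.954
Maximum at age 4 (0.954).

4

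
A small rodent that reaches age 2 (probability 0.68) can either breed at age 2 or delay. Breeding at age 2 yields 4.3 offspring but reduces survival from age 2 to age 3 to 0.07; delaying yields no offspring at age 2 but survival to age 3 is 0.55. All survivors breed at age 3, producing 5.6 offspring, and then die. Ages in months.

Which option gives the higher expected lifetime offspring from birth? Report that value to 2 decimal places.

3.19

breed at age 2: R₀ = 0.68 × (4.3 + 0.07 × 5.6) = 0.68 × 4.6920 = 3.1906
delay to age 3: R₀ = 0.68 × (0.55 × 5.6) = 0.68 × 3.0800 = 2.0944
Higher: breed at age 2 (3.1906).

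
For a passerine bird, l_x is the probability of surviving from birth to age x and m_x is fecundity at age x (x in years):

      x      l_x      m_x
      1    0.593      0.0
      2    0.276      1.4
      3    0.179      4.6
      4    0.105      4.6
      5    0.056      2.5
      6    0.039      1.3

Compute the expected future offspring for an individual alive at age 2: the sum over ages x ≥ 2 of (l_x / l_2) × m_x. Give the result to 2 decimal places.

6.82

l_2 = 0.276. Conditional survival from age 2 to x is l_x / l_2.
  x=2: (0.276/0.276) × 1.4 = 1.4000
  x=3: (0.179/0.276) × 4.6 = 2.9833
  x=4: (0.105/0.276) × 4.6 = 1.7500
  x=5: (0.056/0.276) × 2.5 = 0.5072
  x=6: (0.039/0.276) × 1.3 = 0.1837
Sum = 1.4000 + 2.9833 + 1.7500 + 0.5072 + 0.1837 = 6.8243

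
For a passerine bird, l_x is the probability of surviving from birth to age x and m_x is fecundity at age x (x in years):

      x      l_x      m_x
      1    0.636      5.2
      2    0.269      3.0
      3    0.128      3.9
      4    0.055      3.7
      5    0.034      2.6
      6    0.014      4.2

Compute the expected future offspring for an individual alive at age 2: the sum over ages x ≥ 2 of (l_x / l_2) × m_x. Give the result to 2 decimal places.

l_2 = 0.269. Conditional survival from age 2 to x is l_x / l_2.
  x=2: (0.269/0.269) × 3.0 = 3.0000
  x=3: (0.128/0.269) × 3.9 = 1.8558
  x=4: (0.055/0.269) × 3.7 = 0.7565
  x=5: (0.034/0.269) × 2.6 = 0.3286
  x=6: (0.014/0.269) × 4.2 = 0.2186
Sum = 3.0000 + 1.8558 + 0.7565 + 0.3286 + 0.2186 = 6.1595

6.16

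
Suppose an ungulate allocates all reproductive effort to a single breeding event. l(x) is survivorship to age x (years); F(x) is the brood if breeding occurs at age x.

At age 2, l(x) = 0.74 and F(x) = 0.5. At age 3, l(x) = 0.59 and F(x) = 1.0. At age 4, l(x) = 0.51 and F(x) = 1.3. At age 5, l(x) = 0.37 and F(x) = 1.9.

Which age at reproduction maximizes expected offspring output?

Expected offspring if breeding at age x = l(x) × F(x):
  age 2: 0.74 × 0.5 = 0.370
  age 3: 0.59 × 1.0 = 0.590
  age 4: 0.51 × 1.3 = 0.663
  age 5: 0.37 × 1.9 = 0.703
Maximum at age 5 (0.703).

5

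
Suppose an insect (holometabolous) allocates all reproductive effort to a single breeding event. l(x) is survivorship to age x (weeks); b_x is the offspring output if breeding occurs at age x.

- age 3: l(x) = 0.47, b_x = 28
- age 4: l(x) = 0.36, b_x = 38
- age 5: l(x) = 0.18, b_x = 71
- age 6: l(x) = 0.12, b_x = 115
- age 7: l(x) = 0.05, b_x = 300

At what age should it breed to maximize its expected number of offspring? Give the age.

7

Expected offspring if breeding at age x = l(x) × b_x:
  age 3: 0.47 × 28 = 13.160
  age 4: 0.36 × 38 = 13.680
  age 5: 0.18 × 71 = 12.780
  age 6: 0.12 × 115 = 13.800
  age 7: 0.05 × 300 = 15.000
Maximum at age 7 (15.000).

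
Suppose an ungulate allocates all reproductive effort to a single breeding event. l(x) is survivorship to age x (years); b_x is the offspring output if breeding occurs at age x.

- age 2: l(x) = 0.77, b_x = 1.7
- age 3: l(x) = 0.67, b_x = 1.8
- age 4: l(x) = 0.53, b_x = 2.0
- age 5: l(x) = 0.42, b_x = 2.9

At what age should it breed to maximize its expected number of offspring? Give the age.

Expected offspring if breeding at age x = l(x) × b_x:
  age 2: 0.77 × 1.7 = 1.309
  age 3: 0.67 × 1.8 = 1.206
  age 4: 0.53 × 2.0 = 1.060
  age 5: 0.42 × 2.9 = 1.218
Maximum at age 2 (1.309).

2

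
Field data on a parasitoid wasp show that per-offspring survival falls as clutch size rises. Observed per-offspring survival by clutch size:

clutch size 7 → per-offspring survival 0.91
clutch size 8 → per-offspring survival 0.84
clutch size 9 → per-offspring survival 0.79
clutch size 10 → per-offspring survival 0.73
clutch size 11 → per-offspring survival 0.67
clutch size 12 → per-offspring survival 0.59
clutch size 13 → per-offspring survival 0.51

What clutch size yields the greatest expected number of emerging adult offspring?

11

Expected emerging adult offspring = c × s(c):
  c=7: 7 × 0.91 = 6.370
  c=8: 8 × 0.84 = 6.720
  c=9: 9 × 0.79 = 7.110
  c=10: 10 × 0.73 = 7.300
  c=11: 11 × 0.67 = 7.370
  c=12: 12 × 0.59 = 7.080
  c=13: 13 × 0.51 = 6.630
Maximum at c = 11 (7.370 emerging adult offspring).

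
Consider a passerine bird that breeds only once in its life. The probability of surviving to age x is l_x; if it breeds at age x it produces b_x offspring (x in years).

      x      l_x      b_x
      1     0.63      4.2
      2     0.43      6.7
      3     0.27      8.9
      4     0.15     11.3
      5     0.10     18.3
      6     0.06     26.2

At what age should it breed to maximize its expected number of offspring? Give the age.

2

Expected offspring if breeding at age x = l_x × b_x:
  age 1: 0.63 × 4.2 = 2.646
  age 2: 0.43 × 6.7 = 2.881
  age 3: 0.27 × 8.9 = 2.403
  age 4: 0.15 × 11.3 = 1.695
  age 5: 0.10 × 18.3 = 1.830
  age 6: 0.06 × 26.2 = 1.572
Maximum at age 2 (2.881).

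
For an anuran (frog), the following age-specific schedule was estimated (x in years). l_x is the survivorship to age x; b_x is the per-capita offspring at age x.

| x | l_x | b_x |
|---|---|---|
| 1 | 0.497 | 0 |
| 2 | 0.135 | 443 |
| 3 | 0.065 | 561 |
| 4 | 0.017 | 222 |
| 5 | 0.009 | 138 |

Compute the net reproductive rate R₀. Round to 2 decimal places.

101.29

R₀ = Σ l_x b_x:
  age 1: 0.497 × 0 = 0.0000
  age 2: 0.135 × 443 = 59.8050
  age 3: 0.065 × 561 = 36.4650
  age 4: 0.017 × 222 = 3.7740
  age 5: 0.009 × 138 = 1.2420
R₀ = 0.0000 + 59.8050 + 36.4650 + 3.7740 + 1.2420 = 101.2860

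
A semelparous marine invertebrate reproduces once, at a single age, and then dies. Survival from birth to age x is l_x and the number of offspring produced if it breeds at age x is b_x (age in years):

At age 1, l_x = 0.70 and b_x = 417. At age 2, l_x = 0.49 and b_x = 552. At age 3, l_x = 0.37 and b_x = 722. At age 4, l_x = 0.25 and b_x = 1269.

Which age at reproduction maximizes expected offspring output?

4

Expected offspring if breeding at age x = l_x × b_x:
  age 1: 0.70 × 417 = 291.900
  age 2: 0.49 × 552 = 270.480
  age 3: 0.37 × 722 = 267.140
  age 4: 0.25 × 1269 = 317.250
Maximum at age 4 (317.250).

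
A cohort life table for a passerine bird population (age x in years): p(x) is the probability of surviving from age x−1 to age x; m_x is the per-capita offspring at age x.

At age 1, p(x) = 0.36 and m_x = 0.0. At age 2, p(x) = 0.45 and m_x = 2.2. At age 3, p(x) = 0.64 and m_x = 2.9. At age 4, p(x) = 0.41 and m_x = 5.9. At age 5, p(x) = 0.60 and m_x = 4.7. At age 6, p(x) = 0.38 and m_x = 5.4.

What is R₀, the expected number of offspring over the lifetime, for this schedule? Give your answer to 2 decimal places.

Survivorship from birth: l_x = p_1·p_2·…·p_x.
  l_1 = 0.36000
  l_2 = 0.16200
  l_3 = 0.10368
  l_4 = 0.04251
  l_5 = 0.02551
  l_6 = 0.00969
R₀ = Σ l_x m_x:
  age 1: 0.36000 × 0.0 = 0.0000
  age 2: 0.16200 × 2.2 = 0.3564
  age 3: 0.10368 × 2.9 = 0.3007
  age 4: 0.04251 × 5.9 = 0.2508
  age 5: 0.02551 × 4.7 = 0.1199
  age 6: 0.00969 × 5.4 = 0.0523
R₀ = 0.0000 + 0.3564 + 0.3007 + 0.2508 + 0.1199 + 0.0523 = 1.0801

1.08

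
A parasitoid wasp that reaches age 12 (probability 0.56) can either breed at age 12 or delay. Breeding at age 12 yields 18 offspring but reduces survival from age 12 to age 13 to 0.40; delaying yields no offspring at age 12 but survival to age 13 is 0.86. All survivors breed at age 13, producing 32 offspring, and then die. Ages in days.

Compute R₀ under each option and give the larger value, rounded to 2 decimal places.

17.25

breed at age 12: R₀ = 0.56 × (18 + 0.40 × 32) = 0.56 × 30.8000 = 17.2480
delay to age 13: R₀ = 0.56 × (0.86 × 32) = 0.56 × 27.5200 = 15.4112
Higher: breed at age 12 (17.2480).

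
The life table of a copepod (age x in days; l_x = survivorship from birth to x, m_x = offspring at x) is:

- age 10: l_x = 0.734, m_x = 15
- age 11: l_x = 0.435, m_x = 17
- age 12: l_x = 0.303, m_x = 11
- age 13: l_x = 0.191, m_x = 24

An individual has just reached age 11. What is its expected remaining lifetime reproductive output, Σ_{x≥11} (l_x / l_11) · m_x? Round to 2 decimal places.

35.20

l_11 = 0.435. Conditional survival from age 11 to x is l_x / l_11.
  x=11: (0.435/0.435) × 17 = 17.0000
  x=12: (0.303/0.435) × 11 = 7.6621
  x=13: (0.191/0.435) × 24 = 10.5379
Sum = 17.0000 + 7.6621 + 10.5379 = 35.2000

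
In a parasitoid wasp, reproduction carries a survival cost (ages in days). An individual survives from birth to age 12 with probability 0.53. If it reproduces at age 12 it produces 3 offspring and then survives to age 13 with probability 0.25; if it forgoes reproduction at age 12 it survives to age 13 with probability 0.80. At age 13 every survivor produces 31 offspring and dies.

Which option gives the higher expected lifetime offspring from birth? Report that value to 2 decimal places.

breed at age 12: R₀ = 0.53 × (3 + 0.25 × 31) = 0.53 × 10.7500 = 5.6975
delay to age 13: R₀ = 0.53 × (0.80 × 31) = 0.53 × 24.8000 = 13.1440
Higher: delay to age 13 (13.1440).

13.14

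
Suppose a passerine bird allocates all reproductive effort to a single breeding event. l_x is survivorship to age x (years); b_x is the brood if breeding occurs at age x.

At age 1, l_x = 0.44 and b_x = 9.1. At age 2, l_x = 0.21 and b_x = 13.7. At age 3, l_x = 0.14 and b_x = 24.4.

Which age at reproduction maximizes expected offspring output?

1

Expected offspring if breeding at age x = l_x × b_x:
  age 1: 0.44 × 9.1 = 4.004
  age 2: 0.21 × 13.7 = 2.877
  age 3: 0.14 × 24.4 = 3.416
Maximum at age 1 (4.004).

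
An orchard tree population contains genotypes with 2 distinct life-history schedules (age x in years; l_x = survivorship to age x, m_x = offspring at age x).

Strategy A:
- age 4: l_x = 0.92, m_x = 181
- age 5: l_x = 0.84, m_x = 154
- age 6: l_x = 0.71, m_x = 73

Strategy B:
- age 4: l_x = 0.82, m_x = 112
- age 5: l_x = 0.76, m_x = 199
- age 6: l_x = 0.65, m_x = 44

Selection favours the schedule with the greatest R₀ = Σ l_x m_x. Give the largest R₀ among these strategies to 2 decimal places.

347.71

Strategy A: R₀ = 0.92×181 + 0.84×154 + 0.71×73 = 347.7100
Strategy B: R₀ = 0.82×112 + 0.76×199 + 0.65×44 = 271.6800
Highest R₀: strategy A with 347.7100.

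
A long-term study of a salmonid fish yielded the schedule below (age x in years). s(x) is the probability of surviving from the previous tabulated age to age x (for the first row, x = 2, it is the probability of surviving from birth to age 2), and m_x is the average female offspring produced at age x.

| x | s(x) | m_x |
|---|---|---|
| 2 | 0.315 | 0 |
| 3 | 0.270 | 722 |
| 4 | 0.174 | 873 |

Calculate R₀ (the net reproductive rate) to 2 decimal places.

74.33

Survivorship from birth: l_x = s_2·s_3·…·s_x.
  l_2 = 0.31500
  l_3 = 0.08505
  l_4 = 0.01480
R₀ = Σ l_x m_x:
  age 2: 0.31500 × 0 = 0.0000
  age 3: 0.08505 × 722 = 61.4061
  age 4: 0.01480 × 873 = 12.9204
R₀ = 0.0000 + 61.4061 + 12.9204 = 74.3265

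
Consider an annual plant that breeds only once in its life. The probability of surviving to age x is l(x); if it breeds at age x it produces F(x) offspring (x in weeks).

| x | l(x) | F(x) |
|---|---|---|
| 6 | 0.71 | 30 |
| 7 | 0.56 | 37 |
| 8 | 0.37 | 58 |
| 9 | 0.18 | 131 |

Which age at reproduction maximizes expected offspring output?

Expected offspring if breeding at age x = l(x) × F(x):
  age 6: 0.71 × 30 = 21.300
  age 7: 0.56 × 37 = 20.720
  age 8: 0.37 × 58 = 21.460
  age 9: 0.18 × 131 = 23.580
Maximum at age 9 (23.580).

9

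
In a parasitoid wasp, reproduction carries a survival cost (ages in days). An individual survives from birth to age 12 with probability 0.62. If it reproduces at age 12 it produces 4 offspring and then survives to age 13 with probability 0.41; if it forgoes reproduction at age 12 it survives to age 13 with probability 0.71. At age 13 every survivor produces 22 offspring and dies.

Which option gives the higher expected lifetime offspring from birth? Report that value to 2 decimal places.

breed at age 12: R₀ = 0.62 × (4 + 0.41 × 22) = 0.62 × 13.0200 = 8.0724
delay to age 13: R₀ = 0.62 × (0.71 × 22) = 0.62 × 15.6200 = 9.6844
Higher: delay to age 13 (9.6844).

9.68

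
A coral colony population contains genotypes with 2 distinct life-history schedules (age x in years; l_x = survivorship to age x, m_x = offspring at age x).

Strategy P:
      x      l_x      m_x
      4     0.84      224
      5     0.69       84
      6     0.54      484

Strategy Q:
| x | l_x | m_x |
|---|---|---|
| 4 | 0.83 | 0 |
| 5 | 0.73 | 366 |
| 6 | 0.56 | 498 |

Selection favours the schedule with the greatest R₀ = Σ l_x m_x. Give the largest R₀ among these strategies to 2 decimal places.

Strategy P: R₀ = 0.84×224 + 0.69×84 + 0.54×484 = 507.4800
Strategy Q: R₀ = 0.83×0 + 0.73×366 + 0.56×498 = 546.0600
Highest R₀: strategy Q with 546.0600.

546.06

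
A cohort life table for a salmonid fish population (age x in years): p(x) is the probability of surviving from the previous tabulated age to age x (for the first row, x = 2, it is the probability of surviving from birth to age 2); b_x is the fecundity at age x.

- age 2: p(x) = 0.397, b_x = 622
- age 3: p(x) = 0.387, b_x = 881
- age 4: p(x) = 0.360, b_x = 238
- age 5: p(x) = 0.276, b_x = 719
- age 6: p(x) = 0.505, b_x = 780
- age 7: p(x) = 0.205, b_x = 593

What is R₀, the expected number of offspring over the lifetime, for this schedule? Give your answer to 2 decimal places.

Survivorship from birth: l_x = p_2·p_3·…·p_x.
  l_2 = 0.39700
  l_3 = 0.15364
  l_4 = 0.05531
  l_5 = 0.01527
  l_6 = 0.00771
  l_7 = 0.00158
R₀ = Σ l_x b_x:
  age 2: 0.39700 × 622 = 246.9340
  age 3: 0.15364 × 881 = 135.3568
  age 4: 0.05531 × 238 = 13.1638
  age 5: 0.01527 × 719 = 10.9791
  age 6: 0.00771 × 780 = 6.0138
  age 7: 0.00158 × 593 = 0.9369
R₀ = 246.9340 + 135.3568 + 13.1638 + 10.9791 + 6.0138 + 0.9369 = 413.3845

413.38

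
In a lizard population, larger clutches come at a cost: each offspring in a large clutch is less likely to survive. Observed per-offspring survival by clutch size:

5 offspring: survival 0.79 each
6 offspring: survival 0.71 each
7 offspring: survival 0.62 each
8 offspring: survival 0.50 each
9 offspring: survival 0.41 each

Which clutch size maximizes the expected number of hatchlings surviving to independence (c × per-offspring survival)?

Expected hatchlings surviving to independence = c × s(c):
  c=5: 5 × 0.79 = 3.950
  c=6: 6 × 0.71 = 4.260
  c=7: 7 × 0.62 = 4.340
  c=8: 8 × 0.50 = 4.000
  c=9: 9 × 0.41 = 3.690
Maximum at c = 7 (4.340 hatchlings surviving to independence).

7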